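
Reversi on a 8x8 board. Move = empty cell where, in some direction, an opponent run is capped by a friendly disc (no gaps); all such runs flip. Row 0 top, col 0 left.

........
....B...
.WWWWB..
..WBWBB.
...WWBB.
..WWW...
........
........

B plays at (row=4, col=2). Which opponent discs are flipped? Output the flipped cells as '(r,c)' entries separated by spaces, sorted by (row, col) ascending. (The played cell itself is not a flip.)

Dir NW: first cell '.' (not opp) -> no flip
Dir N: opp run (3,2) (2,2), next='.' -> no flip
Dir NE: first cell 'B' (not opp) -> no flip
Dir W: first cell '.' (not opp) -> no flip
Dir E: opp run (4,3) (4,4) capped by B -> flip
Dir SW: first cell '.' (not opp) -> no flip
Dir S: opp run (5,2), next='.' -> no flip
Dir SE: opp run (5,3), next='.' -> no flip

Answer: (4,3) (4,4)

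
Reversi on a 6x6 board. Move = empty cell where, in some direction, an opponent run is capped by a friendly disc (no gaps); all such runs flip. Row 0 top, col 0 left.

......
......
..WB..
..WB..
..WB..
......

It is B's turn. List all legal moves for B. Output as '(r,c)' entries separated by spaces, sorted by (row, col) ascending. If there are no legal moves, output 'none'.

Answer: (1,1) (2,1) (3,1) (4,1) (5,1)

Derivation:
(1,1): flips 1 -> legal
(1,2): no bracket -> illegal
(1,3): no bracket -> illegal
(2,1): flips 2 -> legal
(3,1): flips 1 -> legal
(4,1): flips 2 -> legal
(5,1): flips 1 -> legal
(5,2): no bracket -> illegal
(5,3): no bracket -> illegal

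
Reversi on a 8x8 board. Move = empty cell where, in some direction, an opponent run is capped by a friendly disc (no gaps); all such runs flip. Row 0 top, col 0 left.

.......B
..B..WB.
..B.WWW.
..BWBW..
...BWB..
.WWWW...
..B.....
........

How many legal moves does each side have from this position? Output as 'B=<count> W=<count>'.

Answer: B=12 W=12

Derivation:
-- B to move --
(0,4): no bracket -> illegal
(0,5): flips 3 -> legal
(0,6): no bracket -> illegal
(1,3): no bracket -> illegal
(1,4): flips 2 -> legal
(1,7): flips 4 -> legal
(2,3): flips 1 -> legal
(2,7): no bracket -> illegal
(3,6): flips 2 -> legal
(3,7): no bracket -> illegal
(4,0): flips 1 -> legal
(4,1): no bracket -> illegal
(4,2): flips 1 -> legal
(4,6): no bracket -> illegal
(5,0): no bracket -> illegal
(5,5): flips 2 -> legal
(6,0): no bracket -> illegal
(6,1): flips 1 -> legal
(6,3): flips 2 -> legal
(6,4): flips 2 -> legal
(6,5): flips 1 -> legal
B mobility = 12
-- W to move --
(0,1): no bracket -> illegal
(0,2): no bracket -> illegal
(0,3): no bracket -> illegal
(0,5): no bracket -> illegal
(0,6): flips 1 -> legal
(1,1): flips 1 -> legal
(1,3): no bracket -> illegal
(1,7): flips 1 -> legal
(2,1): flips 2 -> legal
(2,3): no bracket -> illegal
(2,7): no bracket -> illegal
(3,1): flips 1 -> legal
(3,6): flips 1 -> legal
(4,1): no bracket -> illegal
(4,2): flips 1 -> legal
(4,6): flips 1 -> legal
(5,5): flips 1 -> legal
(5,6): no bracket -> illegal
(6,1): no bracket -> illegal
(6,3): no bracket -> illegal
(7,1): flips 1 -> legal
(7,2): flips 1 -> legal
(7,3): flips 1 -> legal
W mobility = 12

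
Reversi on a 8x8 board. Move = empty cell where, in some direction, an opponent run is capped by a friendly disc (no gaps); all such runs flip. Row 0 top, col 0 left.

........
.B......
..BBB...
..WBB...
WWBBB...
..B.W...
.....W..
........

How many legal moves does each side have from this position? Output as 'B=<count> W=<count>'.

-- B to move --
(2,1): flips 1 -> legal
(3,0): flips 1 -> legal
(3,1): flips 1 -> legal
(4,5): no bracket -> illegal
(5,0): flips 2 -> legal
(5,1): no bracket -> illegal
(5,3): no bracket -> illegal
(5,5): no bracket -> illegal
(5,6): no bracket -> illegal
(6,3): no bracket -> illegal
(6,4): flips 1 -> legal
(6,6): no bracket -> illegal
(7,4): no bracket -> illegal
(7,5): no bracket -> illegal
(7,6): flips 2 -> legal
B mobility = 6
-- W to move --
(0,0): no bracket -> illegal
(0,1): no bracket -> illegal
(0,2): no bracket -> illegal
(1,0): no bracket -> illegal
(1,2): flips 1 -> legal
(1,3): no bracket -> illegal
(1,4): flips 4 -> legal
(1,5): no bracket -> illegal
(2,0): no bracket -> illegal
(2,1): no bracket -> illegal
(2,5): no bracket -> illegal
(3,1): no bracket -> illegal
(3,5): flips 2 -> legal
(4,5): flips 3 -> legal
(5,1): no bracket -> illegal
(5,3): no bracket -> illegal
(5,5): no bracket -> illegal
(6,1): no bracket -> illegal
(6,2): flips 2 -> legal
(6,3): flips 1 -> legal
W mobility = 6

Answer: B=6 W=6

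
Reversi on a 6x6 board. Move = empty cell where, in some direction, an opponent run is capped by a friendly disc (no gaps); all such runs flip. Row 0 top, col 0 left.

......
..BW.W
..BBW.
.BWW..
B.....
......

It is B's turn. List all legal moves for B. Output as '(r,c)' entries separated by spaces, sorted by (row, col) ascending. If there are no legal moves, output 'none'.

(0,2): no bracket -> illegal
(0,3): flips 1 -> legal
(0,4): flips 1 -> legal
(0,5): no bracket -> illegal
(1,4): flips 1 -> legal
(2,1): no bracket -> illegal
(2,5): flips 1 -> legal
(3,4): flips 2 -> legal
(3,5): no bracket -> illegal
(4,1): flips 1 -> legal
(4,2): flips 1 -> legal
(4,3): flips 1 -> legal
(4,4): flips 1 -> legal

Answer: (0,3) (0,4) (1,4) (2,5) (3,4) (4,1) (4,2) (4,3) (4,4)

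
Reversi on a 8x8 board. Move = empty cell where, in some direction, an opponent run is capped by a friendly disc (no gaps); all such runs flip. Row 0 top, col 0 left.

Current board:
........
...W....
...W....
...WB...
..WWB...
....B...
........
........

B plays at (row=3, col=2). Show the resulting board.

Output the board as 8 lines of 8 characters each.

Place B at (3,2); scan 8 dirs for brackets.
Dir NW: first cell '.' (not opp) -> no flip
Dir N: first cell '.' (not opp) -> no flip
Dir NE: opp run (2,3), next='.' -> no flip
Dir W: first cell '.' (not opp) -> no flip
Dir E: opp run (3,3) capped by B -> flip
Dir SW: first cell '.' (not opp) -> no flip
Dir S: opp run (4,2), next='.' -> no flip
Dir SE: opp run (4,3) capped by B -> flip
All flips: (3,3) (4,3)

Answer: ........
...W....
...W....
..BBB...
..WBB...
....B...
........
........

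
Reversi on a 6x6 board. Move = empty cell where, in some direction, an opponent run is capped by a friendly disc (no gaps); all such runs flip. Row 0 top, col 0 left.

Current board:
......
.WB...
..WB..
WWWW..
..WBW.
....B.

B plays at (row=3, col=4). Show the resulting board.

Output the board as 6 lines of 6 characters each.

Place B at (3,4); scan 8 dirs for brackets.
Dir NW: first cell 'B' (not opp) -> no flip
Dir N: first cell '.' (not opp) -> no flip
Dir NE: first cell '.' (not opp) -> no flip
Dir W: opp run (3,3) (3,2) (3,1) (3,0), next=edge -> no flip
Dir E: first cell '.' (not opp) -> no flip
Dir SW: first cell 'B' (not opp) -> no flip
Dir S: opp run (4,4) capped by B -> flip
Dir SE: first cell '.' (not opp) -> no flip
All flips: (4,4)

Answer: ......
.WB...
..WB..
WWWWB.
..WBB.
....B.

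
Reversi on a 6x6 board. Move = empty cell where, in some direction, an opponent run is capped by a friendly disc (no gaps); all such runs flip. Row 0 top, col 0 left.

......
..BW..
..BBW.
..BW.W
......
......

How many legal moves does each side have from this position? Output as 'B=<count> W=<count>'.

Answer: B=7 W=3

Derivation:
-- B to move --
(0,2): no bracket -> illegal
(0,3): flips 1 -> legal
(0,4): flips 1 -> legal
(1,4): flips 1 -> legal
(1,5): no bracket -> illegal
(2,5): flips 1 -> legal
(3,4): flips 1 -> legal
(4,2): no bracket -> illegal
(4,3): flips 1 -> legal
(4,4): flips 1 -> legal
(4,5): no bracket -> illegal
B mobility = 7
-- W to move --
(0,1): no bracket -> illegal
(0,2): no bracket -> illegal
(0,3): no bracket -> illegal
(1,1): flips 2 -> legal
(1,4): no bracket -> illegal
(2,1): flips 2 -> legal
(3,1): flips 2 -> legal
(3,4): no bracket -> illegal
(4,1): no bracket -> illegal
(4,2): no bracket -> illegal
(4,3): no bracket -> illegal
W mobility = 3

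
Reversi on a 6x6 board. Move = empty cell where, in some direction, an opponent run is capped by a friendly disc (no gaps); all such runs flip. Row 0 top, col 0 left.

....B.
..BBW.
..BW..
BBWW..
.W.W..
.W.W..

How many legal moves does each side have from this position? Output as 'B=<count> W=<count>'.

Answer: B=6 W=5

Derivation:
-- B to move --
(0,3): no bracket -> illegal
(0,5): no bracket -> illegal
(1,5): flips 1 -> legal
(2,1): no bracket -> illegal
(2,4): flips 2 -> legal
(2,5): no bracket -> illegal
(3,4): flips 3 -> legal
(4,0): no bracket -> illegal
(4,2): flips 1 -> legal
(4,4): flips 1 -> legal
(5,0): no bracket -> illegal
(5,2): flips 1 -> legal
(5,4): no bracket -> illegal
B mobility = 6
-- W to move --
(0,1): flips 1 -> legal
(0,2): flips 2 -> legal
(0,3): flips 1 -> legal
(0,5): no bracket -> illegal
(1,1): flips 3 -> legal
(1,5): no bracket -> illegal
(2,0): no bracket -> illegal
(2,1): flips 2 -> legal
(2,4): no bracket -> illegal
(4,0): no bracket -> illegal
(4,2): no bracket -> illegal
W mobility = 5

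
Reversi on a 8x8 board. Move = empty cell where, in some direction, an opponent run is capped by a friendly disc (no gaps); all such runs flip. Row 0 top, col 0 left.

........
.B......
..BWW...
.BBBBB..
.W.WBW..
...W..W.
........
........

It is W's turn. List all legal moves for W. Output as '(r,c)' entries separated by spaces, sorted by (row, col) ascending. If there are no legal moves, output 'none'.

(0,0): no bracket -> illegal
(0,1): no bracket -> illegal
(0,2): no bracket -> illegal
(1,0): no bracket -> illegal
(1,2): no bracket -> illegal
(1,3): no bracket -> illegal
(2,0): no bracket -> illegal
(2,1): flips 3 -> legal
(2,5): flips 2 -> legal
(2,6): flips 2 -> legal
(3,0): no bracket -> illegal
(3,6): no bracket -> illegal
(4,0): no bracket -> illegal
(4,2): flips 1 -> legal
(4,6): flips 1 -> legal
(5,4): flips 2 -> legal
(5,5): no bracket -> illegal

Answer: (2,1) (2,5) (2,6) (4,2) (4,6) (5,4)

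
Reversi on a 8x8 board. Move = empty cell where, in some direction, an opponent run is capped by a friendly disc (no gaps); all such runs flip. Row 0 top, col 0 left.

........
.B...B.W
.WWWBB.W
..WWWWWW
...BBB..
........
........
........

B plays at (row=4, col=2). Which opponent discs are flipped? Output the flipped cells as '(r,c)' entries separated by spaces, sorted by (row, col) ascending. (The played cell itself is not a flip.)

Dir NW: first cell '.' (not opp) -> no flip
Dir N: opp run (3,2) (2,2), next='.' -> no flip
Dir NE: opp run (3,3) capped by B -> flip
Dir W: first cell '.' (not opp) -> no flip
Dir E: first cell 'B' (not opp) -> no flip
Dir SW: first cell '.' (not opp) -> no flip
Dir S: first cell '.' (not opp) -> no flip
Dir SE: first cell '.' (not opp) -> no flip

Answer: (3,3)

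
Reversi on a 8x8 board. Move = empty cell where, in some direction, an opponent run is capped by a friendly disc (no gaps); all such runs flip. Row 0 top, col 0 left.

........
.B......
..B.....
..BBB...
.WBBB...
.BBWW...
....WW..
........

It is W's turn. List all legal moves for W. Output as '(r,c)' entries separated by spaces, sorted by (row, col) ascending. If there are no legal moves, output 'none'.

(0,0): no bracket -> illegal
(0,1): no bracket -> illegal
(0,2): no bracket -> illegal
(1,0): no bracket -> illegal
(1,2): no bracket -> illegal
(1,3): no bracket -> illegal
(2,0): no bracket -> illegal
(2,1): flips 2 -> legal
(2,3): flips 3 -> legal
(2,4): flips 2 -> legal
(2,5): no bracket -> illegal
(3,1): flips 1 -> legal
(3,5): flips 1 -> legal
(4,0): no bracket -> illegal
(4,5): flips 3 -> legal
(5,0): flips 2 -> legal
(5,5): no bracket -> illegal
(6,0): no bracket -> illegal
(6,1): flips 1 -> legal
(6,2): no bracket -> illegal
(6,3): flips 1 -> legal

Answer: (2,1) (2,3) (2,4) (3,1) (3,5) (4,5) (5,0) (6,1) (6,3)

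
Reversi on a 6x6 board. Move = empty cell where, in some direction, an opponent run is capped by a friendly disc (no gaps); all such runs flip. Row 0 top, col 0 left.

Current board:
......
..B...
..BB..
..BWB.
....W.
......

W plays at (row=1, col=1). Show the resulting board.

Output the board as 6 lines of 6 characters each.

Place W at (1,1); scan 8 dirs for brackets.
Dir NW: first cell '.' (not opp) -> no flip
Dir N: first cell '.' (not opp) -> no flip
Dir NE: first cell '.' (not opp) -> no flip
Dir W: first cell '.' (not opp) -> no flip
Dir E: opp run (1,2), next='.' -> no flip
Dir SW: first cell '.' (not opp) -> no flip
Dir S: first cell '.' (not opp) -> no flip
Dir SE: opp run (2,2) capped by W -> flip
All flips: (2,2)

Answer: ......
.WB...
..WB..
..BWB.
....W.
......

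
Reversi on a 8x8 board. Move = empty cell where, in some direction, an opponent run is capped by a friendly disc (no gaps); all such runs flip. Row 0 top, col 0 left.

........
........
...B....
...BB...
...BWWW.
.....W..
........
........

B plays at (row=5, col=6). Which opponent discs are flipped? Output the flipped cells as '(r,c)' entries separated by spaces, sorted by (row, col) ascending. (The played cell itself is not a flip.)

Answer: (4,5)

Derivation:
Dir NW: opp run (4,5) capped by B -> flip
Dir N: opp run (4,6), next='.' -> no flip
Dir NE: first cell '.' (not opp) -> no flip
Dir W: opp run (5,5), next='.' -> no flip
Dir E: first cell '.' (not opp) -> no flip
Dir SW: first cell '.' (not opp) -> no flip
Dir S: first cell '.' (not opp) -> no flip
Dir SE: first cell '.' (not opp) -> no flip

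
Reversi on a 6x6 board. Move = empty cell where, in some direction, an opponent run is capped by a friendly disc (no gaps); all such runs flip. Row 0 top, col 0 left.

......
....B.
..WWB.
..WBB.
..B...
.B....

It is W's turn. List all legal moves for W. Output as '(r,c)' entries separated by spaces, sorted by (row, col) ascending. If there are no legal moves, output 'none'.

Answer: (0,5) (2,5) (3,5) (4,3) (4,4) (4,5) (5,2)

Derivation:
(0,3): no bracket -> illegal
(0,4): no bracket -> illegal
(0,5): flips 1 -> legal
(1,3): no bracket -> illegal
(1,5): no bracket -> illegal
(2,5): flips 1 -> legal
(3,1): no bracket -> illegal
(3,5): flips 2 -> legal
(4,0): no bracket -> illegal
(4,1): no bracket -> illegal
(4,3): flips 1 -> legal
(4,4): flips 1 -> legal
(4,5): flips 1 -> legal
(5,0): no bracket -> illegal
(5,2): flips 1 -> legal
(5,3): no bracket -> illegal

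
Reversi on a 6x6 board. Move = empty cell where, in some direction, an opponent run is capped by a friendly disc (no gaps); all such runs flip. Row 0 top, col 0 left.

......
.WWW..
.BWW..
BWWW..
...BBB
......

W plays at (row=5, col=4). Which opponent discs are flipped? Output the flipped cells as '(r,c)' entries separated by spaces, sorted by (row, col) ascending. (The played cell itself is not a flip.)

Dir NW: opp run (4,3) capped by W -> flip
Dir N: opp run (4,4), next='.' -> no flip
Dir NE: opp run (4,5), next=edge -> no flip
Dir W: first cell '.' (not opp) -> no flip
Dir E: first cell '.' (not opp) -> no flip
Dir SW: edge -> no flip
Dir S: edge -> no flip
Dir SE: edge -> no flip

Answer: (4,3)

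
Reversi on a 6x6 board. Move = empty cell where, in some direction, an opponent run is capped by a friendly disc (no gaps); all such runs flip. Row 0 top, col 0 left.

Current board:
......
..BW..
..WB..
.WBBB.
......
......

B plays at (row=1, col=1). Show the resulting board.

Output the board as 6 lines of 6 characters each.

Place B at (1,1); scan 8 dirs for brackets.
Dir NW: first cell '.' (not opp) -> no flip
Dir N: first cell '.' (not opp) -> no flip
Dir NE: first cell '.' (not opp) -> no flip
Dir W: first cell '.' (not opp) -> no flip
Dir E: first cell 'B' (not opp) -> no flip
Dir SW: first cell '.' (not opp) -> no flip
Dir S: first cell '.' (not opp) -> no flip
Dir SE: opp run (2,2) capped by B -> flip
All flips: (2,2)

Answer: ......
.BBW..
..BB..
.WBBB.
......
......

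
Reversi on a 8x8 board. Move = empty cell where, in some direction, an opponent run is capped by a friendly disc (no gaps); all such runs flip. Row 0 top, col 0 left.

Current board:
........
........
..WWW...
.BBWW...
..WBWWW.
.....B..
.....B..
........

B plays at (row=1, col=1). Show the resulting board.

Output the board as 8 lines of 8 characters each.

Answer: ........
.B......
..BWW...
.BBBW...
..WBBWW.
.....B..
.....B..
........

Derivation:
Place B at (1,1); scan 8 dirs for brackets.
Dir NW: first cell '.' (not opp) -> no flip
Dir N: first cell '.' (not opp) -> no flip
Dir NE: first cell '.' (not opp) -> no flip
Dir W: first cell '.' (not opp) -> no flip
Dir E: first cell '.' (not opp) -> no flip
Dir SW: first cell '.' (not opp) -> no flip
Dir S: first cell '.' (not opp) -> no flip
Dir SE: opp run (2,2) (3,3) (4,4) capped by B -> flip
All flips: (2,2) (3,3) (4,4)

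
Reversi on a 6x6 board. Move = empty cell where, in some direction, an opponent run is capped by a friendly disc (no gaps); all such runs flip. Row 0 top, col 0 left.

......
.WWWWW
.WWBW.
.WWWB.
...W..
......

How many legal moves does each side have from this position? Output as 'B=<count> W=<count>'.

-- B to move --
(0,0): no bracket -> illegal
(0,1): flips 1 -> legal
(0,2): no bracket -> illegal
(0,3): flips 1 -> legal
(0,4): flips 2 -> legal
(0,5): flips 1 -> legal
(1,0): no bracket -> illegal
(2,0): flips 2 -> legal
(2,5): flips 1 -> legal
(3,0): flips 3 -> legal
(3,5): no bracket -> illegal
(4,0): no bracket -> illegal
(4,1): flips 1 -> legal
(4,2): no bracket -> illegal
(4,4): no bracket -> illegal
(5,2): flips 1 -> legal
(5,3): flips 2 -> legal
(5,4): no bracket -> illegal
B mobility = 10
-- W to move --
(2,5): flips 1 -> legal
(3,5): flips 1 -> legal
(4,4): flips 1 -> legal
(4,5): flips 2 -> legal
W mobility = 4

Answer: B=10 W=4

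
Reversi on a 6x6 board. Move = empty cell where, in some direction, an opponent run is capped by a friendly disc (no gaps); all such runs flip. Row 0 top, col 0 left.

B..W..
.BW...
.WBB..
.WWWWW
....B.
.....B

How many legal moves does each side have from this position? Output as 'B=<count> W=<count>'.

-- B to move --
(0,1): flips 1 -> legal
(0,2): flips 1 -> legal
(0,4): no bracket -> illegal
(1,0): no bracket -> illegal
(1,3): flips 1 -> legal
(1,4): no bracket -> illegal
(2,0): flips 1 -> legal
(2,4): flips 1 -> legal
(2,5): no bracket -> illegal
(3,0): no bracket -> illegal
(4,0): flips 1 -> legal
(4,1): flips 3 -> legal
(4,2): flips 1 -> legal
(4,3): flips 1 -> legal
(4,5): flips 1 -> legal
B mobility = 10
-- W to move --
(0,1): flips 1 -> legal
(0,2): no bracket -> illegal
(1,0): flips 1 -> legal
(1,3): flips 2 -> legal
(1,4): flips 1 -> legal
(2,0): no bracket -> illegal
(2,4): flips 2 -> legal
(4,3): no bracket -> illegal
(4,5): no bracket -> illegal
(5,3): flips 1 -> legal
(5,4): flips 1 -> legal
W mobility = 7

Answer: B=10 W=7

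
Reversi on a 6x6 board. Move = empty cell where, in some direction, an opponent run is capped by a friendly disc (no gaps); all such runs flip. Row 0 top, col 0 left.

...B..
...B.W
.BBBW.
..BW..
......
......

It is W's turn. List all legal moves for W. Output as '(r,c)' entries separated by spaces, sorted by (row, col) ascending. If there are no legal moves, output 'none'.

Answer: (0,2) (1,1) (2,0) (3,1)

Derivation:
(0,2): flips 1 -> legal
(0,4): no bracket -> illegal
(1,0): no bracket -> illegal
(1,1): flips 1 -> legal
(1,2): no bracket -> illegal
(1,4): no bracket -> illegal
(2,0): flips 3 -> legal
(3,0): no bracket -> illegal
(3,1): flips 1 -> legal
(3,4): no bracket -> illegal
(4,1): no bracket -> illegal
(4,2): no bracket -> illegal
(4,3): no bracket -> illegal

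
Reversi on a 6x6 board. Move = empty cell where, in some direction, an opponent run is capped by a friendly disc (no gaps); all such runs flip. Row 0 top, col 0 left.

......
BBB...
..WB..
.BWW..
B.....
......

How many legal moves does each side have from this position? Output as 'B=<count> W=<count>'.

Answer: B=7 W=6

Derivation:
-- B to move --
(1,3): flips 1 -> legal
(2,1): flips 1 -> legal
(2,4): no bracket -> illegal
(3,4): flips 2 -> legal
(4,1): flips 1 -> legal
(4,2): flips 2 -> legal
(4,3): flips 1 -> legal
(4,4): flips 2 -> legal
B mobility = 7
-- W to move --
(0,0): flips 1 -> legal
(0,1): no bracket -> illegal
(0,2): flips 1 -> legal
(0,3): no bracket -> illegal
(1,3): flips 1 -> legal
(1,4): flips 1 -> legal
(2,0): no bracket -> illegal
(2,1): no bracket -> illegal
(2,4): flips 1 -> legal
(3,0): flips 1 -> legal
(3,4): no bracket -> illegal
(4,1): no bracket -> illegal
(4,2): no bracket -> illegal
(5,0): no bracket -> illegal
(5,1): no bracket -> illegal
W mobility = 6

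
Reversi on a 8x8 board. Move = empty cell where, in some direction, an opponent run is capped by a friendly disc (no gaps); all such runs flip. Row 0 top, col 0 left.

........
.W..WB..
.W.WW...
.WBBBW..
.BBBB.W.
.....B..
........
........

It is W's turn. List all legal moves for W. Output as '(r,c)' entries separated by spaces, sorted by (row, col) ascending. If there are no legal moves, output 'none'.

(0,4): no bracket -> illegal
(0,5): no bracket -> illegal
(0,6): flips 1 -> legal
(1,6): flips 1 -> legal
(2,2): no bracket -> illegal
(2,5): no bracket -> illegal
(2,6): no bracket -> illegal
(3,0): no bracket -> illegal
(4,0): no bracket -> illegal
(4,5): flips 1 -> legal
(5,0): flips 2 -> legal
(5,1): flips 3 -> legal
(5,2): no bracket -> illegal
(5,3): flips 4 -> legal
(5,4): flips 4 -> legal
(5,6): no bracket -> illegal
(6,4): flips 1 -> legal
(6,5): no bracket -> illegal
(6,6): no bracket -> illegal

Answer: (0,6) (1,6) (4,5) (5,0) (5,1) (5,3) (5,4) (6,4)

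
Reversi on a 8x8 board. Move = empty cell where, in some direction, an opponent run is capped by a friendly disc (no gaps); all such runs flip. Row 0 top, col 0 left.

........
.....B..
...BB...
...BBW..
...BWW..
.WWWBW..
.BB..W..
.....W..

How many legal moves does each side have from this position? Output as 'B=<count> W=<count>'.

-- B to move --
(2,5): no bracket -> illegal
(2,6): flips 3 -> legal
(3,6): flips 2 -> legal
(4,0): flips 1 -> legal
(4,1): flips 1 -> legal
(4,2): flips 1 -> legal
(4,6): flips 3 -> legal
(5,0): flips 3 -> legal
(5,6): flips 2 -> legal
(6,0): no bracket -> illegal
(6,3): flips 1 -> legal
(6,4): no bracket -> illegal
(6,6): flips 2 -> legal
(7,4): no bracket -> illegal
(7,6): flips 1 -> legal
B mobility = 11
-- W to move --
(0,4): no bracket -> illegal
(0,5): no bracket -> illegal
(0,6): no bracket -> illegal
(1,2): flips 2 -> legal
(1,3): flips 4 -> legal
(1,4): flips 2 -> legal
(1,6): no bracket -> illegal
(2,2): flips 1 -> legal
(2,5): flips 2 -> legal
(2,6): no bracket -> illegal
(3,2): flips 4 -> legal
(4,2): flips 1 -> legal
(5,0): no bracket -> illegal
(6,0): no bracket -> illegal
(6,3): flips 1 -> legal
(6,4): flips 1 -> legal
(7,0): flips 1 -> legal
(7,1): flips 2 -> legal
(7,2): flips 1 -> legal
(7,3): flips 1 -> legal
W mobility = 13

Answer: B=11 W=13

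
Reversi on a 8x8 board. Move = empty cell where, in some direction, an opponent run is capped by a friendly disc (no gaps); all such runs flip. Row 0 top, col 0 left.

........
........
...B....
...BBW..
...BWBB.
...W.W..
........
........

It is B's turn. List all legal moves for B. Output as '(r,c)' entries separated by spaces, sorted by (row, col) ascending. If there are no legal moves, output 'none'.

(2,4): flips 1 -> legal
(2,5): flips 1 -> legal
(2,6): no bracket -> illegal
(3,6): flips 1 -> legal
(4,2): no bracket -> illegal
(5,2): no bracket -> illegal
(5,4): flips 1 -> legal
(5,6): no bracket -> illegal
(6,2): no bracket -> illegal
(6,3): flips 1 -> legal
(6,4): flips 1 -> legal
(6,5): flips 1 -> legal
(6,6): flips 2 -> legal

Answer: (2,4) (2,5) (3,6) (5,4) (6,3) (6,4) (6,5) (6,6)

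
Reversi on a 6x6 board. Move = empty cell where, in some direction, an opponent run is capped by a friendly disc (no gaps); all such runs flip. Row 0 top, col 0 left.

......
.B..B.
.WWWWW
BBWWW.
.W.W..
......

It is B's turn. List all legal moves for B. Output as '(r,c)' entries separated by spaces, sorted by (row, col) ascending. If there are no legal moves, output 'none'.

Answer: (1,2) (1,3) (3,5) (4,4) (5,0) (5,1) (5,2)

Derivation:
(1,0): no bracket -> illegal
(1,2): flips 1 -> legal
(1,3): flips 1 -> legal
(1,5): no bracket -> illegal
(2,0): no bracket -> illegal
(3,5): flips 3 -> legal
(4,0): no bracket -> illegal
(4,2): no bracket -> illegal
(4,4): flips 4 -> legal
(4,5): no bracket -> illegal
(5,0): flips 3 -> legal
(5,1): flips 1 -> legal
(5,2): flips 1 -> legal
(5,3): no bracket -> illegal
(5,4): no bracket -> illegal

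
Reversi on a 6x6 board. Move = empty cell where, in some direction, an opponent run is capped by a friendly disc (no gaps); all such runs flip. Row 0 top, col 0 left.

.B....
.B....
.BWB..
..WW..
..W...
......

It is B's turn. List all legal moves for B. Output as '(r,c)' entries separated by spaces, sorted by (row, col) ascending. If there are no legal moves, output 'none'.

(1,2): no bracket -> illegal
(1,3): no bracket -> illegal
(2,4): no bracket -> illegal
(3,1): no bracket -> illegal
(3,4): no bracket -> illegal
(4,1): flips 1 -> legal
(4,3): flips 2 -> legal
(4,4): flips 2 -> legal
(5,1): no bracket -> illegal
(5,2): no bracket -> illegal
(5,3): no bracket -> illegal

Answer: (4,1) (4,3) (4,4)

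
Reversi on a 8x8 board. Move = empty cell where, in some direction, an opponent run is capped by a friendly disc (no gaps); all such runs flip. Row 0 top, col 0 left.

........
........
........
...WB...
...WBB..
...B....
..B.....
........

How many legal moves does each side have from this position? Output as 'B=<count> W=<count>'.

-- B to move --
(2,2): flips 1 -> legal
(2,3): flips 2 -> legal
(2,4): no bracket -> illegal
(3,2): flips 1 -> legal
(4,2): flips 1 -> legal
(5,2): flips 1 -> legal
(5,4): no bracket -> illegal
B mobility = 5
-- W to move --
(2,3): no bracket -> illegal
(2,4): no bracket -> illegal
(2,5): flips 1 -> legal
(3,5): flips 1 -> legal
(3,6): no bracket -> illegal
(4,2): no bracket -> illegal
(4,6): flips 2 -> legal
(5,1): no bracket -> illegal
(5,2): no bracket -> illegal
(5,4): no bracket -> illegal
(5,5): flips 1 -> legal
(5,6): no bracket -> illegal
(6,1): no bracket -> illegal
(6,3): flips 1 -> legal
(6,4): no bracket -> illegal
(7,1): no bracket -> illegal
(7,2): no bracket -> illegal
(7,3): no bracket -> illegal
W mobility = 5

Answer: B=5 W=5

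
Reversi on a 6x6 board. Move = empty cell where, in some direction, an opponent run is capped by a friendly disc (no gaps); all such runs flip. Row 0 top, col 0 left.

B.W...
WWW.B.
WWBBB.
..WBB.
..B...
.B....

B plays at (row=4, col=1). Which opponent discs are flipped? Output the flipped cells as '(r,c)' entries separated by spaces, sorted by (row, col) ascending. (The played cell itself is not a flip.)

Answer: (3,2)

Derivation:
Dir NW: first cell '.' (not opp) -> no flip
Dir N: first cell '.' (not opp) -> no flip
Dir NE: opp run (3,2) capped by B -> flip
Dir W: first cell '.' (not opp) -> no flip
Dir E: first cell 'B' (not opp) -> no flip
Dir SW: first cell '.' (not opp) -> no flip
Dir S: first cell 'B' (not opp) -> no flip
Dir SE: first cell '.' (not opp) -> no flip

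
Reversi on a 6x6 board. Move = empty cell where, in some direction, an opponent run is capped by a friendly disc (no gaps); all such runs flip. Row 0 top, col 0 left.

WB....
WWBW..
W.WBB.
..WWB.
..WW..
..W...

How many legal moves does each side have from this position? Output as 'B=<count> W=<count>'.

-- B to move --
(0,2): flips 1 -> legal
(0,3): flips 1 -> legal
(0,4): no bracket -> illegal
(1,4): flips 1 -> legal
(2,1): flips 2 -> legal
(3,0): no bracket -> illegal
(3,1): flips 2 -> legal
(4,1): flips 1 -> legal
(4,4): no bracket -> illegal
(5,1): flips 2 -> legal
(5,3): flips 2 -> legal
(5,4): no bracket -> illegal
B mobility = 8
-- W to move --
(0,2): flips 2 -> legal
(0,3): no bracket -> illegal
(1,4): flips 1 -> legal
(1,5): flips 1 -> legal
(2,1): no bracket -> illegal
(2,5): flips 3 -> legal
(3,5): flips 2 -> legal
(4,4): no bracket -> illegal
(4,5): no bracket -> illegal
W mobility = 5

Answer: B=8 W=5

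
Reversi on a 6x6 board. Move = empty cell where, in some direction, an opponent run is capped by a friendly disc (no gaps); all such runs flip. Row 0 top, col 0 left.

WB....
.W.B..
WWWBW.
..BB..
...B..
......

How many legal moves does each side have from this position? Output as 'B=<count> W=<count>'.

Answer: B=6 W=5

Derivation:
-- B to move --
(0,2): no bracket -> illegal
(1,0): flips 1 -> legal
(1,2): flips 1 -> legal
(1,4): no bracket -> illegal
(1,5): flips 1 -> legal
(2,5): flips 1 -> legal
(3,0): no bracket -> illegal
(3,1): flips 3 -> legal
(3,4): no bracket -> illegal
(3,5): flips 1 -> legal
B mobility = 6
-- W to move --
(0,2): flips 2 -> legal
(0,3): no bracket -> illegal
(0,4): flips 1 -> legal
(1,0): no bracket -> illegal
(1,2): no bracket -> illegal
(1,4): no bracket -> illegal
(3,1): no bracket -> illegal
(3,4): no bracket -> illegal
(4,1): no bracket -> illegal
(4,2): flips 2 -> legal
(4,4): flips 1 -> legal
(5,2): no bracket -> illegal
(5,3): no bracket -> illegal
(5,4): flips 2 -> legal
W mobility = 5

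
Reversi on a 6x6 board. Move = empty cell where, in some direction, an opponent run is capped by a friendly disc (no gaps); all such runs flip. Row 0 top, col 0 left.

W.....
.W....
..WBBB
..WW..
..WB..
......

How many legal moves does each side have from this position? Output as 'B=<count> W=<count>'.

-- B to move --
(0,1): no bracket -> illegal
(0,2): no bracket -> illegal
(1,0): no bracket -> illegal
(1,2): no bracket -> illegal
(1,3): no bracket -> illegal
(2,0): no bracket -> illegal
(2,1): flips 2 -> legal
(3,1): no bracket -> illegal
(3,4): no bracket -> illegal
(4,1): flips 2 -> legal
(4,4): no bracket -> illegal
(5,1): flips 2 -> legal
(5,2): no bracket -> illegal
(5,3): no bracket -> illegal
B mobility = 3
-- W to move --
(1,2): no bracket -> illegal
(1,3): flips 1 -> legal
(1,4): flips 1 -> legal
(1,5): flips 1 -> legal
(3,4): no bracket -> illegal
(3,5): no bracket -> illegal
(4,4): flips 1 -> legal
(5,2): no bracket -> illegal
(5,3): flips 1 -> legal
(5,4): flips 1 -> legal
W mobility = 6

Answer: B=3 W=6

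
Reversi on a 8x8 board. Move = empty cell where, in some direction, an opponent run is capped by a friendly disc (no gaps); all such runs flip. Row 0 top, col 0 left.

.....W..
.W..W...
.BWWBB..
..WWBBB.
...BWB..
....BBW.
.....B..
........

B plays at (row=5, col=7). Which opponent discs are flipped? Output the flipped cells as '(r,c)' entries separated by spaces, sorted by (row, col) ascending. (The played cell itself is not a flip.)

Answer: (5,6)

Derivation:
Dir NW: first cell '.' (not opp) -> no flip
Dir N: first cell '.' (not opp) -> no flip
Dir NE: edge -> no flip
Dir W: opp run (5,6) capped by B -> flip
Dir E: edge -> no flip
Dir SW: first cell '.' (not opp) -> no flip
Dir S: first cell '.' (not opp) -> no flip
Dir SE: edge -> no flip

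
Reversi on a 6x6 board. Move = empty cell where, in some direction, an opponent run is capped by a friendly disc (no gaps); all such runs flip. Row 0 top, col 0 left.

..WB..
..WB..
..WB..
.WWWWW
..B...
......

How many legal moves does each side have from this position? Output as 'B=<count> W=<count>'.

-- B to move --
(0,1): flips 2 -> legal
(1,1): flips 1 -> legal
(2,0): flips 1 -> legal
(2,1): flips 2 -> legal
(2,4): flips 1 -> legal
(2,5): no bracket -> illegal
(3,0): no bracket -> illegal
(4,0): flips 2 -> legal
(4,1): flips 1 -> legal
(4,3): flips 1 -> legal
(4,4): no bracket -> illegal
(4,5): flips 1 -> legal
B mobility = 9
-- W to move --
(0,4): flips 2 -> legal
(1,4): flips 2 -> legal
(2,4): flips 2 -> legal
(4,1): no bracket -> illegal
(4,3): no bracket -> illegal
(5,1): flips 1 -> legal
(5,2): flips 1 -> legal
(5,3): flips 1 -> legal
W mobility = 6

Answer: B=9 W=6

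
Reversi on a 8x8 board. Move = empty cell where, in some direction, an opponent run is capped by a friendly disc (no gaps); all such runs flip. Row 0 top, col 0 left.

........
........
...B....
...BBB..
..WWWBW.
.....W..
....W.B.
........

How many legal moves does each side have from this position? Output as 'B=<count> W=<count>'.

Answer: B=8 W=6

Derivation:
-- B to move --
(3,1): no bracket -> illegal
(3,2): no bracket -> illegal
(3,6): no bracket -> illegal
(3,7): no bracket -> illegal
(4,1): flips 3 -> legal
(4,7): flips 1 -> legal
(5,1): flips 1 -> legal
(5,2): flips 1 -> legal
(5,3): flips 2 -> legal
(5,4): flips 1 -> legal
(5,6): no bracket -> illegal
(5,7): flips 1 -> legal
(6,3): no bracket -> illegal
(6,5): flips 1 -> legal
(7,3): no bracket -> illegal
(7,4): no bracket -> illegal
(7,5): no bracket -> illegal
B mobility = 8
-- W to move --
(1,2): no bracket -> illegal
(1,3): flips 2 -> legal
(1,4): no bracket -> illegal
(2,2): flips 1 -> legal
(2,4): flips 3 -> legal
(2,5): flips 3 -> legal
(2,6): flips 1 -> legal
(3,2): no bracket -> illegal
(3,6): no bracket -> illegal
(5,4): no bracket -> illegal
(5,6): no bracket -> illegal
(5,7): no bracket -> illegal
(6,5): no bracket -> illegal
(6,7): no bracket -> illegal
(7,5): no bracket -> illegal
(7,6): no bracket -> illegal
(7,7): flips 1 -> legal
W mobility = 6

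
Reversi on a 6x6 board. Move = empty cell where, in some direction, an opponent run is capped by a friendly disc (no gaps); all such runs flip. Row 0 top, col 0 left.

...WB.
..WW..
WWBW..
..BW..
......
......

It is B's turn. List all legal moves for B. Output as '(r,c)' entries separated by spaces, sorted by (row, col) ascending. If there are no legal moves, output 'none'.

Answer: (0,2) (1,0) (1,4) (2,4) (3,4) (4,4)

Derivation:
(0,1): no bracket -> illegal
(0,2): flips 2 -> legal
(1,0): flips 1 -> legal
(1,1): no bracket -> illegal
(1,4): flips 1 -> legal
(2,4): flips 1 -> legal
(3,0): no bracket -> illegal
(3,1): no bracket -> illegal
(3,4): flips 1 -> legal
(4,2): no bracket -> illegal
(4,3): no bracket -> illegal
(4,4): flips 1 -> legal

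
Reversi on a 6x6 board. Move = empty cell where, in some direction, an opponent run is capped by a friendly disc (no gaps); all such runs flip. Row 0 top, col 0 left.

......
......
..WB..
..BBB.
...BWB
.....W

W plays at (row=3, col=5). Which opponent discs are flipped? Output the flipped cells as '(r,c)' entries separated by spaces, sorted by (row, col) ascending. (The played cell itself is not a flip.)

Answer: (4,5)

Derivation:
Dir NW: first cell '.' (not opp) -> no flip
Dir N: first cell '.' (not opp) -> no flip
Dir NE: edge -> no flip
Dir W: opp run (3,4) (3,3) (3,2), next='.' -> no flip
Dir E: edge -> no flip
Dir SW: first cell 'W' (not opp) -> no flip
Dir S: opp run (4,5) capped by W -> flip
Dir SE: edge -> no flip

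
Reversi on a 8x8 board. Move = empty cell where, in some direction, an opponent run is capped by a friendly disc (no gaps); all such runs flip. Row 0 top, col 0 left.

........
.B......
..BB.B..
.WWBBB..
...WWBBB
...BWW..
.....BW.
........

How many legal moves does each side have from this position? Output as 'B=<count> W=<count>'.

Answer: B=11 W=16

Derivation:
-- B to move --
(2,0): no bracket -> illegal
(2,1): flips 3 -> legal
(3,0): flips 2 -> legal
(4,0): flips 1 -> legal
(4,1): flips 1 -> legal
(4,2): flips 3 -> legal
(5,2): flips 1 -> legal
(5,6): flips 2 -> legal
(5,7): no bracket -> illegal
(6,3): flips 1 -> legal
(6,4): flips 3 -> legal
(6,7): flips 1 -> legal
(7,5): no bracket -> illegal
(7,6): no bracket -> illegal
(7,7): flips 3 -> legal
B mobility = 11
-- W to move --
(0,0): flips 3 -> legal
(0,1): no bracket -> illegal
(0,2): no bracket -> illegal
(1,0): no bracket -> illegal
(1,2): flips 1 -> legal
(1,3): flips 3 -> legal
(1,4): flips 1 -> legal
(1,5): flips 3 -> legal
(1,6): flips 2 -> legal
(2,0): no bracket -> illegal
(2,1): no bracket -> illegal
(2,4): flips 1 -> legal
(2,6): flips 1 -> legal
(3,6): flips 4 -> legal
(3,7): flips 1 -> legal
(4,2): no bracket -> illegal
(5,2): flips 1 -> legal
(5,6): no bracket -> illegal
(5,7): no bracket -> illegal
(6,2): flips 1 -> legal
(6,3): flips 1 -> legal
(6,4): flips 1 -> legal
(7,4): no bracket -> illegal
(7,5): flips 1 -> legal
(7,6): flips 1 -> legal
W mobility = 16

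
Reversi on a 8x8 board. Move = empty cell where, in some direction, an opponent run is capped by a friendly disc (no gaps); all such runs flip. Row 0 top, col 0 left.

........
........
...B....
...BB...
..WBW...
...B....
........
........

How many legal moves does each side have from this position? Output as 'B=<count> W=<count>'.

-- B to move --
(3,1): flips 1 -> legal
(3,2): no bracket -> illegal
(3,5): flips 1 -> legal
(4,1): flips 1 -> legal
(4,5): flips 1 -> legal
(5,1): flips 1 -> legal
(5,2): no bracket -> illegal
(5,4): flips 1 -> legal
(5,5): flips 1 -> legal
B mobility = 7
-- W to move --
(1,2): no bracket -> illegal
(1,3): no bracket -> illegal
(1,4): no bracket -> illegal
(2,2): flips 1 -> legal
(2,4): flips 2 -> legal
(2,5): no bracket -> illegal
(3,2): no bracket -> illegal
(3,5): no bracket -> illegal
(4,5): no bracket -> illegal
(5,2): no bracket -> illegal
(5,4): no bracket -> illegal
(6,2): flips 1 -> legal
(6,3): no bracket -> illegal
(6,4): flips 1 -> legal
W mobility = 4

Answer: B=7 W=4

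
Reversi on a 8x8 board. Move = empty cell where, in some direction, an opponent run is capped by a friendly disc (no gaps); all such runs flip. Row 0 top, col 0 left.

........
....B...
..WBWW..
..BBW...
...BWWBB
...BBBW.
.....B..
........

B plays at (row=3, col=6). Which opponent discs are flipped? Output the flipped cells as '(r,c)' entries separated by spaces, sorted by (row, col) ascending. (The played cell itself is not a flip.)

Dir NW: opp run (2,5) capped by B -> flip
Dir N: first cell '.' (not opp) -> no flip
Dir NE: first cell '.' (not opp) -> no flip
Dir W: first cell '.' (not opp) -> no flip
Dir E: first cell '.' (not opp) -> no flip
Dir SW: opp run (4,5) capped by B -> flip
Dir S: first cell 'B' (not opp) -> no flip
Dir SE: first cell 'B' (not opp) -> no flip

Answer: (2,5) (4,5)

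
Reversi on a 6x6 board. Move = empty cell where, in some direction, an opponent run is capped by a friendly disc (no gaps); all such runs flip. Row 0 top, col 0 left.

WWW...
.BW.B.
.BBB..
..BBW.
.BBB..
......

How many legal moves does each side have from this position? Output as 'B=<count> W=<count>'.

-- B to move --
(0,3): flips 1 -> legal
(1,0): no bracket -> illegal
(1,3): flips 1 -> legal
(2,4): no bracket -> illegal
(2,5): flips 1 -> legal
(3,5): flips 1 -> legal
(4,4): no bracket -> illegal
(4,5): flips 1 -> legal
B mobility = 5
-- W to move --
(0,3): no bracket -> illegal
(0,4): no bracket -> illegal
(0,5): no bracket -> illegal
(1,0): flips 1 -> legal
(1,3): no bracket -> illegal
(1,5): no bracket -> illegal
(2,0): flips 1 -> legal
(2,4): no bracket -> illegal
(2,5): no bracket -> illegal
(3,0): flips 1 -> legal
(3,1): flips 4 -> legal
(4,0): no bracket -> illegal
(4,4): flips 3 -> legal
(5,0): no bracket -> illegal
(5,1): no bracket -> illegal
(5,2): flips 4 -> legal
(5,3): no bracket -> illegal
(5,4): no bracket -> illegal
W mobility = 6

Answer: B=5 W=6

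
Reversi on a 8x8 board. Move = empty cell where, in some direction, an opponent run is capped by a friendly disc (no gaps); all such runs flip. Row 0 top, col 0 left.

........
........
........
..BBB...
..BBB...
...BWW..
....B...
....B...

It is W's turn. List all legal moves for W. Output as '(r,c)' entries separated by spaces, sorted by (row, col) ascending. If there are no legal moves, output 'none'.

(2,1): flips 2 -> legal
(2,2): flips 2 -> legal
(2,3): no bracket -> illegal
(2,4): flips 2 -> legal
(2,5): no bracket -> illegal
(3,1): no bracket -> illegal
(3,5): no bracket -> illegal
(4,1): no bracket -> illegal
(4,5): no bracket -> illegal
(5,1): no bracket -> illegal
(5,2): flips 1 -> legal
(6,2): no bracket -> illegal
(6,3): no bracket -> illegal
(6,5): no bracket -> illegal
(7,3): flips 1 -> legal
(7,5): no bracket -> illegal

Answer: (2,1) (2,2) (2,4) (5,2) (7,3)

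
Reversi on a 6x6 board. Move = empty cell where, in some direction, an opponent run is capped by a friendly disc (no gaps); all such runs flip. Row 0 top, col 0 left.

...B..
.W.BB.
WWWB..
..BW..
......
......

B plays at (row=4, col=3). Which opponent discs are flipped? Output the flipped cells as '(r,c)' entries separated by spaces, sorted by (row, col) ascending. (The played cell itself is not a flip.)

Dir NW: first cell 'B' (not opp) -> no flip
Dir N: opp run (3,3) capped by B -> flip
Dir NE: first cell '.' (not opp) -> no flip
Dir W: first cell '.' (not opp) -> no flip
Dir E: first cell '.' (not opp) -> no flip
Dir SW: first cell '.' (not opp) -> no flip
Dir S: first cell '.' (not opp) -> no flip
Dir SE: first cell '.' (not opp) -> no flip

Answer: (3,3)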